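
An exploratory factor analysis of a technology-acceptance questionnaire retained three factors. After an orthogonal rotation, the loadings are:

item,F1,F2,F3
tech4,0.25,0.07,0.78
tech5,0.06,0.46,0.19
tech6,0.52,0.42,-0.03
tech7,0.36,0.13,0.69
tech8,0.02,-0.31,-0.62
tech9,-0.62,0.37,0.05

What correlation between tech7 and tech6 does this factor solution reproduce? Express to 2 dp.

r̂ = Σ λ_i·λ_j across factors = (0.36)(0.52) + (0.13)(0.42) + (0.69)(-0.03)
  = +0.1872 +0.0546 -0.0207 = 0.2211

0.22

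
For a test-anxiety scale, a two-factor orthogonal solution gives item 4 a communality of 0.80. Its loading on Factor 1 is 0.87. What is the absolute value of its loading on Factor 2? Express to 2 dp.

0.21

Under orthogonal rotation h² = Σλ², so λ_Factor 2² = h² − (0.7569) = 0.80 − 0.7569 = 0.0431.
|λ| = √0.0431 = 0.2076.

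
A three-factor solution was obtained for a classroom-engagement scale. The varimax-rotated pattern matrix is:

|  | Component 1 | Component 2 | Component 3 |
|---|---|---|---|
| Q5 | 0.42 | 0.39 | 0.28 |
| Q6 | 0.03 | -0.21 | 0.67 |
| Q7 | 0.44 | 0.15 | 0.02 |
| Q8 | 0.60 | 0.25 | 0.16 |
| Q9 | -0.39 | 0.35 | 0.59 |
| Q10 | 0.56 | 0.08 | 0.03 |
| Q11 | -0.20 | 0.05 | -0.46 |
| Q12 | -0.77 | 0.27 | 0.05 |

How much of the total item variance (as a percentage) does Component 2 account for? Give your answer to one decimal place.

SS loadings for Component 2 = 0.39² + (-0.21)² + 0.15² + 0.25² + 0.35² + 0.08² + 0.05² + 0.27² = 0.4855
With 8 standardized items, total variance = 8. Proportion = 0.4855/8 = 0.0607 → 6.07%.

6.1%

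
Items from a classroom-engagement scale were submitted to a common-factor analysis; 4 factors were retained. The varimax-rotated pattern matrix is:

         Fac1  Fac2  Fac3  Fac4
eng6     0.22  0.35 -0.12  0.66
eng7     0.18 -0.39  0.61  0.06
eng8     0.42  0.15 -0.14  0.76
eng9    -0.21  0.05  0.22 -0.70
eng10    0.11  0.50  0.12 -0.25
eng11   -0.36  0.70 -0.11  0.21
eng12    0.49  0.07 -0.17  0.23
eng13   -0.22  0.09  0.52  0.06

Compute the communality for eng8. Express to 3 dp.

h² = 0.42² + 0.15² + (-0.14)² + 0.76² = 0.1764 + 0.0225 + 0.0196 + 0.5776 = 0.7961

0.796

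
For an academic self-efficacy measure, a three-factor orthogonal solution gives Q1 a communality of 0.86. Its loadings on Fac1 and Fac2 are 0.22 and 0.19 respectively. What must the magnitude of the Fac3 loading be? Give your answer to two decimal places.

Under orthogonal rotation h² = Σλ², so λ_Fac3² = h² − (0.0845) = 0.86 − 0.0845 = 0.7755.
|λ| = √0.7755 = 0.8806.

0.88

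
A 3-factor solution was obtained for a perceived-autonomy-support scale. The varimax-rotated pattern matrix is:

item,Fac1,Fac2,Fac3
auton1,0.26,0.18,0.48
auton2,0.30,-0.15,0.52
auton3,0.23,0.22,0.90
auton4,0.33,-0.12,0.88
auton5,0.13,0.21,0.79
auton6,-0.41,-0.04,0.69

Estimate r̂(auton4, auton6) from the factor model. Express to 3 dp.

r̂ = Σ λ_i·λ_j across factors = (0.33)(-0.41) + (-0.12)(-0.04) + (0.88)(0.69)
  = -0.1353 +0.0048 +0.6072 = 0.4767

0.477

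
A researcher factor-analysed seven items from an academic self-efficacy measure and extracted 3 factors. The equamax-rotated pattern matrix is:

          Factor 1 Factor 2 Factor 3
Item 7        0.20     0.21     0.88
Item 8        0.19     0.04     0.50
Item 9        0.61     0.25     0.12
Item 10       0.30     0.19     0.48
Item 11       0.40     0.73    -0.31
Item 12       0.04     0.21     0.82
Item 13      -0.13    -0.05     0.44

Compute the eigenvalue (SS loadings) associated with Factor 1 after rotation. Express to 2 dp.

SS loadings for Factor 1 = 0.20² + 0.19² + 0.61² + 0.30² + 0.40² + 0.04² + (-0.13)² = 0.0400 + 0.0361 + 0.3721 + 0.0900 + 0.1600 + 0.0016 + 0.0169 = 0.7167

0.72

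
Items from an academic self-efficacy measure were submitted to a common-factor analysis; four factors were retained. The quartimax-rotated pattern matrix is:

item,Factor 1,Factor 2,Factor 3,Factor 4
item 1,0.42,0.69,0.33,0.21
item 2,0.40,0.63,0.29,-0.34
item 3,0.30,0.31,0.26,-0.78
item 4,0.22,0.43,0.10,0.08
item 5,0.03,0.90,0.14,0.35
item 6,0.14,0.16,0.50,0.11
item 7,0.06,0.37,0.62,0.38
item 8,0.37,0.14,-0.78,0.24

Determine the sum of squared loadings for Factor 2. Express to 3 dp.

2.146

SS loadings for Factor 2 = 0.69² + 0.63² + 0.31² + 0.43² + 0.90² + 0.16² + 0.37² + 0.14² = 0.4761 + 0.3969 + 0.0961 + 0.1849 + 0.8100 + 0.0256 + 0.1369 + 0.0196 = 2.1461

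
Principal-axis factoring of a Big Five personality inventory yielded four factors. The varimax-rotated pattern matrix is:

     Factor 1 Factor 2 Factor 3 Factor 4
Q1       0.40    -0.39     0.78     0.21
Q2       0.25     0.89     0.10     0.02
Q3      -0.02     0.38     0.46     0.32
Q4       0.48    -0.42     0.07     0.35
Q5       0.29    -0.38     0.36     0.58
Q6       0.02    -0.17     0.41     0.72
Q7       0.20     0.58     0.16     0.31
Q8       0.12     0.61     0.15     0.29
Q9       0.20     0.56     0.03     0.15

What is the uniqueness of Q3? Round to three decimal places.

h² = (-0.02)² + 0.38² + 0.46² + 0.32² = 0.0004 + 0.1444 + 0.2116 + 0.1024 = 0.4588
Uniqueness u² = 1 − h² = 1 − 0.4588 = 0.5412

0.541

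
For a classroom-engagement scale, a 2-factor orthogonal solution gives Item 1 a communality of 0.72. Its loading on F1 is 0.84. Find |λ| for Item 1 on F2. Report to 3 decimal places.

0.120

Under orthogonal rotation h² = Σλ², so λ_F2² = h² − (0.7056) = 0.72 − 0.7056 = 0.0144.
|λ| = √0.0144 = 0.1200.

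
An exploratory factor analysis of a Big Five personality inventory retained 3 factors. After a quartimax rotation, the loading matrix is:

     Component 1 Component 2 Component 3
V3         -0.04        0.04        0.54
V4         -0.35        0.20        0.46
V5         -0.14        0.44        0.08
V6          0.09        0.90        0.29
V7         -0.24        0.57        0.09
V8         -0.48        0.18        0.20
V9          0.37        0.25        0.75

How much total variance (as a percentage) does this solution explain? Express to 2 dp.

46.37%

SS loadings by factor: 0.5767, 1.4650, 1.2043; total = 3.2460.
Total variance with 7 standardized items is 7, so the solution explains 3.2460/7 = 0.4637 = 46.37%.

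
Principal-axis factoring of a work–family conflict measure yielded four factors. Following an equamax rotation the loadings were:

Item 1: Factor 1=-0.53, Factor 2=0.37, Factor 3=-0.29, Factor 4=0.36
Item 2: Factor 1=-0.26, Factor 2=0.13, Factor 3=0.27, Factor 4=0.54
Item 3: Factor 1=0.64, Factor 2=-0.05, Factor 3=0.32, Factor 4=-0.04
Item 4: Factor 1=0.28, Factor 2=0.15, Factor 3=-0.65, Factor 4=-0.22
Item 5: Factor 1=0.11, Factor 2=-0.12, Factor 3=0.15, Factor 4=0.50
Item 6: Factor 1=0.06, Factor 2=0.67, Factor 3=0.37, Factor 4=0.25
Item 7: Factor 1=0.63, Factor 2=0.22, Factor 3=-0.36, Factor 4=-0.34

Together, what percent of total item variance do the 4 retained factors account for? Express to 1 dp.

54.4%

SS loadings by factor: 1.2491, 0.6905, 0.9709, 0.8993; total = 3.8098.
Total variance with 7 standardized items is 7, so the solution explains 3.8098/7 = 0.5443 = 54.43%.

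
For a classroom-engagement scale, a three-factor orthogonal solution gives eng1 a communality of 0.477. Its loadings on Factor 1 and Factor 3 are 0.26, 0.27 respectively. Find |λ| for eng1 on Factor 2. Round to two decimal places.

Under orthogonal rotation h² = Σλ², so λ_Factor 2² = h² − (0.1405) = 0.477 − 0.1405 = 0.3365.
|λ| = √0.3365 = 0.5801.

0.58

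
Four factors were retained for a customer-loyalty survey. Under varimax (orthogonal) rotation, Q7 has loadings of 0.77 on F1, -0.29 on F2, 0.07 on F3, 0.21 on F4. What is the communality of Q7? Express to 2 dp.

0.73

h² = 0.77² + (-0.29)² + 0.07² + 0.21² = 0.5929 + 0.0841 + 0.0049 + 0.0441 = 0.7260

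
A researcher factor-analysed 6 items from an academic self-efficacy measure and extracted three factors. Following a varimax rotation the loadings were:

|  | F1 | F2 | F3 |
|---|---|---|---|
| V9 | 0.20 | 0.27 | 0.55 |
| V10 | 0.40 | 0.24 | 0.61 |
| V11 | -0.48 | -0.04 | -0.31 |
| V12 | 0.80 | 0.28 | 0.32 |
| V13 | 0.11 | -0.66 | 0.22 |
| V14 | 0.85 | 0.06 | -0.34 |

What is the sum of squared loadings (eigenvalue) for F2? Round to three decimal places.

0.650

SS loadings for F2 = 0.27² + 0.24² + (-0.04)² + 0.28² + (-0.66)² + 0.06² = 0.0729 + 0.0576 + 0.0016 + 0.0784 + 0.4356 + 0.0036 = 0.6497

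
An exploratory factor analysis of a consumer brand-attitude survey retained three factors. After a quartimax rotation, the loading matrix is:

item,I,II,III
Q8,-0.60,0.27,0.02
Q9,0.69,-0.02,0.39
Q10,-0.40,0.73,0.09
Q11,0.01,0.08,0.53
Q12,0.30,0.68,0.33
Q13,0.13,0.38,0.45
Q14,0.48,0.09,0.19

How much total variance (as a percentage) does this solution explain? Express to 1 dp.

47.9%

Communalities: 0.4333, 0.6286, 0.7010, 0.2874, 0.6613, 0.3638, 0.2746; Σh² = 3.3500.
Total variance with 7 standardized items is 7, so the solution explains 3.3500/7 = 0.4786 = 47.86%.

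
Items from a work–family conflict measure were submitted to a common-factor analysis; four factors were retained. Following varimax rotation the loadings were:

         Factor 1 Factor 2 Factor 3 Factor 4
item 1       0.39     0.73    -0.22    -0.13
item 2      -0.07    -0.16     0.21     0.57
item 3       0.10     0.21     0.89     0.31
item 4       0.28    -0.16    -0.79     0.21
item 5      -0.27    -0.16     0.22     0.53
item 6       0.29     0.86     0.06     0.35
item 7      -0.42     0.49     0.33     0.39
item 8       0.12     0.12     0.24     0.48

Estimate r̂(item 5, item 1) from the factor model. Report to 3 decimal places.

-0.339

r̂ = Σ λ_i·λ_j across factors = (-0.27)(0.39) + (-0.16)(0.73) + (0.22)(-0.22) + (0.53)(-0.13)
  = -0.1053 -0.1168 -0.0484 -0.0689 = -0.3394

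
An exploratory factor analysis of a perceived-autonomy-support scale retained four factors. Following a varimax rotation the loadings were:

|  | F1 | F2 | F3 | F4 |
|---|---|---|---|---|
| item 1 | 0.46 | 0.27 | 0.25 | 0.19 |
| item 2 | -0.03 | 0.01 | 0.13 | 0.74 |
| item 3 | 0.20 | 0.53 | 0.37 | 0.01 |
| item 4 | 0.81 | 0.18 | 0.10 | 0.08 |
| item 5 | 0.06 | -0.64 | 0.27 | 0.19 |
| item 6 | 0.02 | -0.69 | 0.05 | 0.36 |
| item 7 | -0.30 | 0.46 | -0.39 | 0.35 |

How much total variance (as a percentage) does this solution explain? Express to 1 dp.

SS loadings by factor: 1.0026, 1.4836, 0.4538, 0.8784; total = 3.8184.
Total variance with 7 standardized items is 7, so the solution explains 3.8184/7 = 0.5455 = 54.55%.

54.5%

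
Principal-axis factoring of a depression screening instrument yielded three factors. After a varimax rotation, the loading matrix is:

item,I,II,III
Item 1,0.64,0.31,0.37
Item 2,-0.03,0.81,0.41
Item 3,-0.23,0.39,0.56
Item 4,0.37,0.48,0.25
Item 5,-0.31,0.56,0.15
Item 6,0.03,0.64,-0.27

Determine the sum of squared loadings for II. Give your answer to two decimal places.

1.86

SS loadings for II = 0.31² + 0.81² + 0.39² + 0.48² + 0.56² + 0.64² = 0.0961 + 0.6561 + 0.1521 + 0.2304 + 0.3136 + 0.4096 = 1.8579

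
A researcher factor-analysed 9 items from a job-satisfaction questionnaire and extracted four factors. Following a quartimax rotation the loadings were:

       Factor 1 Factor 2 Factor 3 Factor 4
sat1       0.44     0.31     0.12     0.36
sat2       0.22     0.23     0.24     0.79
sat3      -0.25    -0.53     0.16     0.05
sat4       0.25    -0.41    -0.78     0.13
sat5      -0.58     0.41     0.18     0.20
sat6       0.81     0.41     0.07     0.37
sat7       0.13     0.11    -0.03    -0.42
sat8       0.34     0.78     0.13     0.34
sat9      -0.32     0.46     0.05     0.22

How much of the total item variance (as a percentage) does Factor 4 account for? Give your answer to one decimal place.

SS loadings for Factor 4 = 0.36² + 0.79² + 0.05² + 0.13² + 0.20² + 0.37² + (-0.42)² + 0.34² + 0.22² = 1.2904
With 9 standardized items, total variance = 9. Proportion = 1.2904/9 = 0.1434 → 14.34%.

14.3%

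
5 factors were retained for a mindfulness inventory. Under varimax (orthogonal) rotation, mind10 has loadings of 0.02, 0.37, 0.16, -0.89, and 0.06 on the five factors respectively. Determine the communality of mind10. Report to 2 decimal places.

0.96

h² = 0.02² + 0.37² + 0.16² + (-0.89)² + 0.06² = 0.0004 + 0.1369 + 0.0256 + 0.7921 + 0.0036 = 0.9586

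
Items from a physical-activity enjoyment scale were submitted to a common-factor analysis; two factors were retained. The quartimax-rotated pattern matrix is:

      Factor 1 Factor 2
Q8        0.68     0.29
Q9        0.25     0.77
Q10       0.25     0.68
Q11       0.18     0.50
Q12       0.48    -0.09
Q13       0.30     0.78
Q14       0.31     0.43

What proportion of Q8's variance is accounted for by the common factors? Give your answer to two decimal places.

0.55

h² = 0.68² + 0.29² = 0.4624 + 0.0841 = 0.5465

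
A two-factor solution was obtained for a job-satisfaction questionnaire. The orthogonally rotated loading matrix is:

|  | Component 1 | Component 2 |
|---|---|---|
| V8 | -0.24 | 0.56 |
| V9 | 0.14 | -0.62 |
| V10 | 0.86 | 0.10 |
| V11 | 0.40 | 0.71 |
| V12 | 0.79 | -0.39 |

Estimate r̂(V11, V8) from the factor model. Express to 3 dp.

r̂ = Σ λ_i·λ_j across factors = (0.40)(-0.24) + (0.71)(0.56)
  = -0.0960 +0.3976 = 0.3016

0.302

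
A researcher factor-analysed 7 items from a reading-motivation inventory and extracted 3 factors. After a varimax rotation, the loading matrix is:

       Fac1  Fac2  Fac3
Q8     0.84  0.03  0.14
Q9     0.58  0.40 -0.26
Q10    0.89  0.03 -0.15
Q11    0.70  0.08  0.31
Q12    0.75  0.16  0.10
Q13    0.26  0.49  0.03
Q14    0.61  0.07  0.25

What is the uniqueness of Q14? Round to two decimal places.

0.56

h² = 0.61² + 0.07² + 0.25² = 0.3721 + 0.0049 + 0.0625 = 0.4395
Uniqueness u² = 1 − h² = 1 − 0.4395 = 0.5605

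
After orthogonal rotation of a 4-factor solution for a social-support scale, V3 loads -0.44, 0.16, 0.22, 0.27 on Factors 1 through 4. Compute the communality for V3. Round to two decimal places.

0.34

h² = (-0.44)² + 0.16² + 0.22² + 0.27² = 0.1936 + 0.0256 + 0.0484 + 0.0729 = 0.3405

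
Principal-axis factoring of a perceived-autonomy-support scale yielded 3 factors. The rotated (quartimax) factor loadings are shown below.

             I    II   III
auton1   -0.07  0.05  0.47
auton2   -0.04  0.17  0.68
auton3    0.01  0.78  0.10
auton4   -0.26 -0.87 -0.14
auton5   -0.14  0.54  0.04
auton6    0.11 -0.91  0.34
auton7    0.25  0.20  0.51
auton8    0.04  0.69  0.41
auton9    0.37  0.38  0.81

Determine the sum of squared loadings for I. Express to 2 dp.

SS loadings for I = (-0.07)² + (-0.04)² + 0.01² + (-0.26)² + (-0.14)² + 0.11² + 0.25² + 0.04² + 0.37² = 0.0049 + 0.0016 + 0.0001 + 0.0676 + 0.0196 + 0.0121 + 0.0625 + 0.0016 + 0.1369 = 0.3069

0.31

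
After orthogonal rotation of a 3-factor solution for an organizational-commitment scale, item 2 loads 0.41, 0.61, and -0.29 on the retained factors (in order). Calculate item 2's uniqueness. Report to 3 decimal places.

0.376

h² = 0.41² + 0.61² + (-0.29)² = 0.1681 + 0.3721 + 0.0841 = 0.6243
Uniqueness u² = 1 − h² = 1 − 0.6243 = 0.3757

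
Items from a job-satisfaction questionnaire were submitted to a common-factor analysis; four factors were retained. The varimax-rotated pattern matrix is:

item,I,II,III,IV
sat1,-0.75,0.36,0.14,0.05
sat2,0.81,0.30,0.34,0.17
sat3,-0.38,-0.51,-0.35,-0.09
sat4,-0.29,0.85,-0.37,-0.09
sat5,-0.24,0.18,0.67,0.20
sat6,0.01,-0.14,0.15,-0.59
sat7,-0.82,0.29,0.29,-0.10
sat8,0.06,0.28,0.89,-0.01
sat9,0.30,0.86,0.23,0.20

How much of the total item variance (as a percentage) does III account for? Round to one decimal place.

SS loadings for III = 0.14² + 0.34² + (-0.35)² + (-0.37)² + 0.67² + 0.15² + 0.29² + 0.89² + 0.23² = 1.7951
With 9 standardized items, total variance = 9. Proportion = 1.7951/9 = 0.1995 → 19.95%.

19.9%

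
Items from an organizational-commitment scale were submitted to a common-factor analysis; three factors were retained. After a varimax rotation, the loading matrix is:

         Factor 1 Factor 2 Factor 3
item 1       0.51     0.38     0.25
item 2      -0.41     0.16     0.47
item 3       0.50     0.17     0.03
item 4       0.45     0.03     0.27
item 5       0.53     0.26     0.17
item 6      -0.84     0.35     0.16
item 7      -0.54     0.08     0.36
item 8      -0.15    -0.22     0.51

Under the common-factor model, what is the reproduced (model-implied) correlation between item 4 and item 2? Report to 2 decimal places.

r̂ = Σ λ_i·λ_j across factors = (0.45)(-0.41) + (0.03)(0.16) + (0.27)(0.47)
  = -0.1845 +0.0048 +0.1269 = -0.0528

-0.05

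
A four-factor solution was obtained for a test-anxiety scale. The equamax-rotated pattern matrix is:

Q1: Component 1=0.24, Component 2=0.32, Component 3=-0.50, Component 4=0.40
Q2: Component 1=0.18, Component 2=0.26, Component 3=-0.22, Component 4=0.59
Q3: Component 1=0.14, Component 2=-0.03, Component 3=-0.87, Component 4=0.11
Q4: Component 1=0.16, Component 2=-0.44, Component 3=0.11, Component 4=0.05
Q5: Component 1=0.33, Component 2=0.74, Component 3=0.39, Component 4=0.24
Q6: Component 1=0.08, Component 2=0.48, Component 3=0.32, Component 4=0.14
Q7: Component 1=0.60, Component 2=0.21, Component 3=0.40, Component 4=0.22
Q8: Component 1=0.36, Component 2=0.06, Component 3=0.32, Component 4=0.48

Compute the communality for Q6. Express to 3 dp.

h² = 0.08² + 0.48² + 0.32² + 0.14² = 0.0064 + 0.2304 + 0.1024 + 0.0196 = 0.3588

0.359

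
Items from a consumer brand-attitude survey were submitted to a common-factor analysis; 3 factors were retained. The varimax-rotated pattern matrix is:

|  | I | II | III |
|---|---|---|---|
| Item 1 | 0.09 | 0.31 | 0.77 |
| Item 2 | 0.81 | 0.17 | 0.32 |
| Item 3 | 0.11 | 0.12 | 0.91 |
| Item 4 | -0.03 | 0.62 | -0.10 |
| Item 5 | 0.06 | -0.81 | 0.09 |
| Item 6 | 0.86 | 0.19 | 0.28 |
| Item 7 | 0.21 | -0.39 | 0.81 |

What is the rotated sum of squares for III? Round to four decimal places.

SS loadings for III = 0.77² + 0.32² + 0.91² + (-0.10)² + 0.09² + 0.28² + 0.81² = 0.5929 + 0.1024 + 0.8281 + 0.0100 + 0.0081 + 0.0784 + 0.6561 = 2.2760

2.2760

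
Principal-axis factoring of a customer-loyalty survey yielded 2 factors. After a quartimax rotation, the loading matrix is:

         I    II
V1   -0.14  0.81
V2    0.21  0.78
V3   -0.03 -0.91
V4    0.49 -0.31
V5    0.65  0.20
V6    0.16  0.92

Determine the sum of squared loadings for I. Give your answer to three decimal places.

SS loadings for I = (-0.14)² + 0.21² + (-0.03)² + 0.49² + 0.65² + 0.16² = 0.0196 + 0.0441 + 0.0009 + 0.2401 + 0.4225 + 0.0256 = 0.7528

0.753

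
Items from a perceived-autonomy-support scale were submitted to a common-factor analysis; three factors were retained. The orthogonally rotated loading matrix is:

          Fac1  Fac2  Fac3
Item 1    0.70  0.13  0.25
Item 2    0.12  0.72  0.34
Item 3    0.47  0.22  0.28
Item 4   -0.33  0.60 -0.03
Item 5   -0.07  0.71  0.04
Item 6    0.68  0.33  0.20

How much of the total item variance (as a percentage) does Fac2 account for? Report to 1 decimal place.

25.9%

SS loadings for Fac2 = 0.13² + 0.72² + 0.22² + 0.60² + 0.71² + 0.33² = 1.5567
With 6 standardized items, total variance = 6. Proportion = 1.5567/6 = 0.2595 → 25.94%.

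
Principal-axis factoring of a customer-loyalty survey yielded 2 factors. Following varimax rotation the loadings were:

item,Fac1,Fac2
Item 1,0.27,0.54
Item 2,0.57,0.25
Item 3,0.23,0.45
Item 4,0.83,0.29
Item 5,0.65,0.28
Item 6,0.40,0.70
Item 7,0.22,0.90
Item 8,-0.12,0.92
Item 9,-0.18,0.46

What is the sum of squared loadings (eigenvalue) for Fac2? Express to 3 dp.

3.077

SS loadings for Fac2 = 0.54² + 0.25² + 0.45² + 0.29² + 0.28² + 0.70² + 0.90² + 0.92² + 0.46² = 0.2916 + 0.0625 + 0.2025 + 0.0841 + 0.0784 + 0.4900 + 0.8100 + 0.8464 + 0.2116 = 3.0771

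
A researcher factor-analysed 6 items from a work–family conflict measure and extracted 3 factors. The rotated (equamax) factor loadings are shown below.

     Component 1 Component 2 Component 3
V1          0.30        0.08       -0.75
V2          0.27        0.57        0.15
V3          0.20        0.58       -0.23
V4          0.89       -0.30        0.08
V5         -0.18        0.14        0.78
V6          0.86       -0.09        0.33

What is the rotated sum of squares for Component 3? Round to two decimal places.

1.36

SS loadings for Component 3 = (-0.75)² + 0.15² + (-0.23)² + 0.08² + 0.78² + 0.33² = 0.5625 + 0.0225 + 0.0529 + 0.0064 + 0.6084 + 0.1089 = 1.3616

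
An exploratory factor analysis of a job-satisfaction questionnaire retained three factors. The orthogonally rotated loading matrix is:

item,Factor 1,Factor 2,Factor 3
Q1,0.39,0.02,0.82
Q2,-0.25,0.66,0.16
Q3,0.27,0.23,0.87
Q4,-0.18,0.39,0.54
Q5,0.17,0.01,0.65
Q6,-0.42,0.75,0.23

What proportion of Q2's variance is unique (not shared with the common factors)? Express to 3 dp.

h² = (-0.25)² + 0.66² + 0.16² = 0.0625 + 0.4356 + 0.0256 = 0.5237
Uniqueness u² = 1 − h² = 1 − 0.5237 = 0.4763

0.476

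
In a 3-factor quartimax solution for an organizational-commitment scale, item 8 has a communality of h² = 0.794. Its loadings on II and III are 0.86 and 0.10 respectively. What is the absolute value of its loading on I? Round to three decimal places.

0.211

Under orthogonal rotation h² = Σλ², so λ_I² = h² − (0.7496) = 0.794 − 0.7496 = 0.0444.
|λ| = √0.0444 = 0.2107.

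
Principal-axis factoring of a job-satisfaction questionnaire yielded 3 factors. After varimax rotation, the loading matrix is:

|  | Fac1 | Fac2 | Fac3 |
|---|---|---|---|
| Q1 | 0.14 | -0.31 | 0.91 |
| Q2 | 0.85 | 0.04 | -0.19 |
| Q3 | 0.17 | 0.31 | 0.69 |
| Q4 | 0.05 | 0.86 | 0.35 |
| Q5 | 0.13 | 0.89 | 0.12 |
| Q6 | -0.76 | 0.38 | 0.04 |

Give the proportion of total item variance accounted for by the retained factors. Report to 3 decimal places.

Communalities: 0.9438, 0.7602, 0.6011, 0.8646, 0.8234, 0.7236; Σh² = 4.7167.
Total variance with 6 standardized items is 6, so the solution explains 4.7167/6 = 0.7861.

0.786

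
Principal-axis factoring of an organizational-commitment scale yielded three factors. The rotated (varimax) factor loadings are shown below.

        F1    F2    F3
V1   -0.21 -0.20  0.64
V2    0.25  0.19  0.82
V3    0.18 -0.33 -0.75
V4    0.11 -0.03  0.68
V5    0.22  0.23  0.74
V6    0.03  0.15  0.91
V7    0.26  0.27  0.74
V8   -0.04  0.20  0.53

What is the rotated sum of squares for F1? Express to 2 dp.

SS loadings for F1 = (-0.21)² + 0.25² + 0.18² + 0.11² + 0.22² + 0.03² + 0.26² + (-0.04)² = 0.0441 + 0.0625 + 0.0324 + 0.0121 + 0.0484 + 0.0009 + 0.0676 + 0.0016 = 0.2696

0.27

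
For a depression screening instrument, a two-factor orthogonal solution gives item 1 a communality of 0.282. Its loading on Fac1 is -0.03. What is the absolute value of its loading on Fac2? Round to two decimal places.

Under orthogonal rotation h² = Σλ², so λ_Fac2² = h² − (0.0009) = 0.282 − 0.0009 = 0.2811.
|λ| = √0.2811 = 0.5302.

0.53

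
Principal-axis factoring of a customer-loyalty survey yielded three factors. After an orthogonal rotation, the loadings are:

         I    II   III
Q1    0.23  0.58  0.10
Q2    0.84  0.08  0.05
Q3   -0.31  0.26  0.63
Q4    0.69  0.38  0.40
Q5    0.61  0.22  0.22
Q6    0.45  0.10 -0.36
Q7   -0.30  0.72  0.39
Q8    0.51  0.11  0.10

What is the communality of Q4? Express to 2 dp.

0.78

h² = 0.69² + 0.38² + 0.40² = 0.4761 + 0.1444 + 0.1600 = 0.7805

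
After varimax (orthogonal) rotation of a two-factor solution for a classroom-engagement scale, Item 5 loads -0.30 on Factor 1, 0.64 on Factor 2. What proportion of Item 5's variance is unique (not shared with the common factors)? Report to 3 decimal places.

0.500

h² = (-0.30)² + 0.64² = 0.0900 + 0.4096 = 0.4996
Uniqueness u² = 1 − h² = 1 − 0.4996 = 0.5004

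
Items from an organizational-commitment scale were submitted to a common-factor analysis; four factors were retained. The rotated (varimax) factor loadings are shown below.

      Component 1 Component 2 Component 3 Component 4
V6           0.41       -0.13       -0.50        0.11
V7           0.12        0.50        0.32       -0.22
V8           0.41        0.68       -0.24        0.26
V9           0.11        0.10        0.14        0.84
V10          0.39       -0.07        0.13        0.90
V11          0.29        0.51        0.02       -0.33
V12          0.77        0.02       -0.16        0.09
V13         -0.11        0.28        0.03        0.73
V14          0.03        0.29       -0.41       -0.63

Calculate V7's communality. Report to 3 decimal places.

h² = 0.12² + 0.50² + 0.32² + (-0.22)² = 0.0144 + 0.2500 + 0.1024 + 0.0484 = 0.4152

0.415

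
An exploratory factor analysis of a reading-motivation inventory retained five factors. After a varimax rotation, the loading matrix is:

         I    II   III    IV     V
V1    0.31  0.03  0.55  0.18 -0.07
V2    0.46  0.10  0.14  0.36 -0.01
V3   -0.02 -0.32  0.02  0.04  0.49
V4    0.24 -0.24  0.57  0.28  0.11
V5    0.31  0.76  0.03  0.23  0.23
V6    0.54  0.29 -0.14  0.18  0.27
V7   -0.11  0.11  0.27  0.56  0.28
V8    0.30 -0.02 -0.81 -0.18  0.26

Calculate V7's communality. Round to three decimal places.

0.489

h² = (-0.11)² + 0.11² + 0.27² + 0.56² + 0.28² = 0.0121 + 0.0121 + 0.0729 + 0.3136 + 0.0784 = 0.4891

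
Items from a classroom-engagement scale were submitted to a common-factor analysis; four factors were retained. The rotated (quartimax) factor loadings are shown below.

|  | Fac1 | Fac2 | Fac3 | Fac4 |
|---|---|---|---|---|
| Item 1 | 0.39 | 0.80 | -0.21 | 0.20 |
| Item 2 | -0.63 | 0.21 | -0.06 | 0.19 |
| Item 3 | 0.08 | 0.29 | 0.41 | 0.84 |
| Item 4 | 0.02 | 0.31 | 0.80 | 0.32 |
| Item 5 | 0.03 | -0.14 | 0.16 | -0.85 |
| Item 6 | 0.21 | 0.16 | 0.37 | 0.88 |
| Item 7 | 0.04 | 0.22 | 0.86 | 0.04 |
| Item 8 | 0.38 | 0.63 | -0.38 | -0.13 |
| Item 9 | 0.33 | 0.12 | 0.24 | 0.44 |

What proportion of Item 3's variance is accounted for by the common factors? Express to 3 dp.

0.964

h² = 0.08² + 0.29² + 0.41² + 0.84² = 0.0064 + 0.0841 + 0.1681 + 0.7056 = 0.9642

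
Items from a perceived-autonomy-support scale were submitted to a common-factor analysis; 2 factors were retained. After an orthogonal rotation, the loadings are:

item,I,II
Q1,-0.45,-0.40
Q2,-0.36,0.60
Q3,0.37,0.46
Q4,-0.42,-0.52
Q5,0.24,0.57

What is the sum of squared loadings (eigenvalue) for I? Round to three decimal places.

SS loadings for I = (-0.45)² + (-0.36)² + 0.37² + (-0.42)² + 0.24² = 0.2025 + 0.1296 + 0.1369 + 0.1764 + 0.0576 = 0.7030

0.703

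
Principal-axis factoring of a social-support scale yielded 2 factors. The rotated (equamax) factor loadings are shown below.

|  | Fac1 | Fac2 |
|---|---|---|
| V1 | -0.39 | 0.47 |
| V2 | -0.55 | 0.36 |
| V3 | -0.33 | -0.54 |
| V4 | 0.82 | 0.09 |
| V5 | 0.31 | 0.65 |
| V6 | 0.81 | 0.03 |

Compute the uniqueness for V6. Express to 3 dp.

0.343

h² = 0.81² + 0.03² = 0.6561 + 0.0009 = 0.6570
Uniqueness u² = 1 − h² = 1 − 0.6570 = 0.3430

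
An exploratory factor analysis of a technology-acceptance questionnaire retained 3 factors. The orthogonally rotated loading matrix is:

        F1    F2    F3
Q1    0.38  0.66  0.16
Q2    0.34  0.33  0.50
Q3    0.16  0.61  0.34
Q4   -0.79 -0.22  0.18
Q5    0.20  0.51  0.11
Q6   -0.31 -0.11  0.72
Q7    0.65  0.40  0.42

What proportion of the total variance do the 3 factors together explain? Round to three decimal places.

Communalities: 0.6056, 0.4745, 0.5133, 0.7049, 0.3122, 0.6266, 0.7589; Σh² = 3.9960.
Total variance with 7 standardized items is 7, so the solution explains 3.9960/7 = 0.5709.

0.571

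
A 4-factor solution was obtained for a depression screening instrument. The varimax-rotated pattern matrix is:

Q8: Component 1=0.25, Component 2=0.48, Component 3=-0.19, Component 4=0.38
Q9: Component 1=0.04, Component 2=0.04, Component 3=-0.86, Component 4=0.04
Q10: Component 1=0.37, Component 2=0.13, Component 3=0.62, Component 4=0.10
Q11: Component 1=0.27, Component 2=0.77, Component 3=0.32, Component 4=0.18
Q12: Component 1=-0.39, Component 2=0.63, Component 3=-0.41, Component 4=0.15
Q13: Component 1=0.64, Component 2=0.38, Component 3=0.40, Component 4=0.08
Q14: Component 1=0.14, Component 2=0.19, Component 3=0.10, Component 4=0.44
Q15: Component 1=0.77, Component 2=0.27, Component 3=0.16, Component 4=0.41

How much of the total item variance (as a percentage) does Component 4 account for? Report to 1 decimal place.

7.2%

SS loadings for Component 4 = 0.38² + 0.04² + 0.10² + 0.18² + 0.15² + 0.08² + 0.44² + 0.41² = 0.5790
With 8 standardized items, total variance = 8. Proportion = 0.5790/8 = 0.0724 → 7.24%.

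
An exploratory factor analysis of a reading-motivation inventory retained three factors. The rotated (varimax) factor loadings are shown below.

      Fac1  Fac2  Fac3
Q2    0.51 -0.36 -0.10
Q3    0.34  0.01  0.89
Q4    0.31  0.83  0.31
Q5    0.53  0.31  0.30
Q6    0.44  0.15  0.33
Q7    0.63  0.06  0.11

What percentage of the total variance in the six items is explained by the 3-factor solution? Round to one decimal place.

SS loadings by factor: 1.3432, 0.9408, 1.1092; total = 3.3932.
Total variance with 6 standardized items is 6, so the solution explains 3.3932/6 = 0.5655 = 56.55%.

56.6%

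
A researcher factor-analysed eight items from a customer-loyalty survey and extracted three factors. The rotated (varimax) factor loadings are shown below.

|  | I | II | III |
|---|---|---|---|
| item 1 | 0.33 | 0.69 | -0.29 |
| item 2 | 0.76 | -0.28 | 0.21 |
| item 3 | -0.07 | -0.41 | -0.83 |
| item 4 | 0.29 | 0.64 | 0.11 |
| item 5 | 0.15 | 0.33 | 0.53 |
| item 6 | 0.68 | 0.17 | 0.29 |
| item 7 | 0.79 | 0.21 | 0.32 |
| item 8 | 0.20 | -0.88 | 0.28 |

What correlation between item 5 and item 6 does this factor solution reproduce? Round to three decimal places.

r̂ = Σ λ_i·λ_j across factors = (0.15)(0.68) + (0.33)(0.17) + (0.53)(0.29)
  = +0.1020 +0.0561 +0.1537 = 0.3118

0.312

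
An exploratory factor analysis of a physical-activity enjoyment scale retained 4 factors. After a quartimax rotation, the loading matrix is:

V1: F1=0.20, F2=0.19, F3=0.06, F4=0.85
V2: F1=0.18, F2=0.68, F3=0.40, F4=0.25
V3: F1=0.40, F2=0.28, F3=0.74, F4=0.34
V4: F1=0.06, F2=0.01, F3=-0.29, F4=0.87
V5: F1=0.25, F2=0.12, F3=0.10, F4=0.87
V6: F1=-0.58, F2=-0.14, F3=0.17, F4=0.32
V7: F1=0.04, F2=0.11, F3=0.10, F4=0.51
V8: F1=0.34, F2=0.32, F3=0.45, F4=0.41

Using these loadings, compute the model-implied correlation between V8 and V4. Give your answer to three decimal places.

r̂ = Σ λ_i·λ_j across factors = (0.34)(0.06) + (0.32)(0.01) + (0.45)(-0.29) + (0.41)(0.87)
  = +0.0204 +0.0032 -0.1305 +0.3567 = 0.2498

0.250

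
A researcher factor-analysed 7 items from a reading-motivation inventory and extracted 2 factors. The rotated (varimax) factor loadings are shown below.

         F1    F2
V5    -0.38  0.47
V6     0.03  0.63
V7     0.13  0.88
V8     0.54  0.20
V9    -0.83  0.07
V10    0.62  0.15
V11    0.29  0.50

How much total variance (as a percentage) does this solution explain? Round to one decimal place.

SS loadings by factor: 1.6112, 1.7096; total = 3.3208.
Total variance with 7 standardized items is 7, so the solution explains 3.3208/7 = 0.4744 = 47.44%.

47.4%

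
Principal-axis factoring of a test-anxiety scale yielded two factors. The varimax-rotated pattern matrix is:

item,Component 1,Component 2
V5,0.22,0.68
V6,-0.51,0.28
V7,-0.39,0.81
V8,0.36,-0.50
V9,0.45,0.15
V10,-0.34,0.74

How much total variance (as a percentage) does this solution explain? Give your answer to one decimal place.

48.8%

SS loadings by factor: 0.9083, 2.0170; total = 2.9253.
Total variance with 6 standardized items is 6, so the solution explains 2.9253/6 = 0.4876 = 48.76%.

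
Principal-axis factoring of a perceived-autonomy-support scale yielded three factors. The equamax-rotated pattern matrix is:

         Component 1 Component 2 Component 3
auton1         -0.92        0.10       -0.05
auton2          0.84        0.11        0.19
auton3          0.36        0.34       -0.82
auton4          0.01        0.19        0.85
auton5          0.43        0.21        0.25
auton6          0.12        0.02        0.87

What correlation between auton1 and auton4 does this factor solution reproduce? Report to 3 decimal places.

r̂ = Σ λ_i·λ_j across factors = (-0.92)(0.01) + (0.10)(0.19) + (-0.05)(0.85)
  = -0.0092 +0.0190 -0.0425 = -0.0327

-0.033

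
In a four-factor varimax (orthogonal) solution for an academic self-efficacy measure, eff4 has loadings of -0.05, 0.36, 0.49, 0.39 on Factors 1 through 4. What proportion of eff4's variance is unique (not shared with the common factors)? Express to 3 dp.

h² = (-0.05)² + 0.36² + 0.49² + 0.39² = 0.0025 + 0.1296 + 0.2401 + 0.1521 = 0.5243
Uniqueness u² = 1 − h² = 1 − 0.5243 = 0.4757

0.476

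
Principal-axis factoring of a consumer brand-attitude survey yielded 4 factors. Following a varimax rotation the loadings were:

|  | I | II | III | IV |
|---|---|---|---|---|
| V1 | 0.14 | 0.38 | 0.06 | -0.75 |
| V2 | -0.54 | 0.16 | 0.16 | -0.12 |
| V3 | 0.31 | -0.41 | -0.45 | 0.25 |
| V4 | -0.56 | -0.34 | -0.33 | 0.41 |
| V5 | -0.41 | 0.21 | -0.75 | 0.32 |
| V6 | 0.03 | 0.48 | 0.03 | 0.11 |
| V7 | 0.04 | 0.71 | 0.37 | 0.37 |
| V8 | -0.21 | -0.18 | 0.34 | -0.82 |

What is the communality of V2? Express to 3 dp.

h² = (-0.54)² + 0.16² + 0.16² + (-0.12)² = 0.2916 + 0.0256 + 0.0256 + 0.0144 = 0.3572

0.357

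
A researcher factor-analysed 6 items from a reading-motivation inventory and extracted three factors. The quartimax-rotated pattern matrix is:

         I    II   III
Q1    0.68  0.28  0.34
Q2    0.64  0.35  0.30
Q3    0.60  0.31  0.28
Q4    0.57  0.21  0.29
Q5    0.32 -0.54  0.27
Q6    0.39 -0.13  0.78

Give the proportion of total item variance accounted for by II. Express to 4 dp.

SS loadings for II = 0.28² + 0.35² + 0.31² + 0.21² + (-0.54)² + (-0.13)² = 0.6496
Proportion of variance = 0.6496 / 6 = 0.1083.

0.1083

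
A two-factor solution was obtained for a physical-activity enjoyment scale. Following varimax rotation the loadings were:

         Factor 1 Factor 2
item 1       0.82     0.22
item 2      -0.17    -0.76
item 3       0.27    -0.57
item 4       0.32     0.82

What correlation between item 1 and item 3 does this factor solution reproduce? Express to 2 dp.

0.10

r̂ = Σ λ_i·λ_j across factors = (0.82)(0.27) + (0.22)(-0.57)
  = +0.2214 -0.1254 = 0.0960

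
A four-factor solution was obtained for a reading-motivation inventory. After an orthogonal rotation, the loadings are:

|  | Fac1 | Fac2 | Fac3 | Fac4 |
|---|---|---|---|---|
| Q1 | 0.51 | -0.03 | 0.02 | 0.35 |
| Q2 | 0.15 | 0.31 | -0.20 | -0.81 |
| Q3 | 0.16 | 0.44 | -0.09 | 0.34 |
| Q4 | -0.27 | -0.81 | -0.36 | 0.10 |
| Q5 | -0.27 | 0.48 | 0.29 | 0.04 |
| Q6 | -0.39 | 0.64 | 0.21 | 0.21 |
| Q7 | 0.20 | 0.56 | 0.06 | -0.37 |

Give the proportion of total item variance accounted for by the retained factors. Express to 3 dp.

Communalities: 0.3839, 0.8147, 0.3429, 0.8686, 0.3890, 0.6499, 0.4941; Σh² = 3.9431.
Total variance with 7 standardized items is 7, so the solution explains 3.9431/7 = 0.5633.

0.563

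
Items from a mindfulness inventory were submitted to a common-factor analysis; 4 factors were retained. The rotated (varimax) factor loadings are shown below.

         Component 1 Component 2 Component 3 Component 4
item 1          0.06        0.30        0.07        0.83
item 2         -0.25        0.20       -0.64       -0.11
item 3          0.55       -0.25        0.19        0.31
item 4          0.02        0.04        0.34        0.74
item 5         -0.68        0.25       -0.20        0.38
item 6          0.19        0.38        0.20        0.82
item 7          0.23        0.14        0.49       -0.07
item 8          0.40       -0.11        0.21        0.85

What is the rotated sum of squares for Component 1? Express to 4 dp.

SS loadings for Component 1 = 0.06² + (-0.25)² + 0.55² + 0.02² + (-0.68)² + 0.19² + 0.23² + 0.40² = 0.0036 + 0.0625 + 0.3025 + 0.0004 + 0.4624 + 0.0361 + 0.0529 + 0.1600 = 1.0804

1.0804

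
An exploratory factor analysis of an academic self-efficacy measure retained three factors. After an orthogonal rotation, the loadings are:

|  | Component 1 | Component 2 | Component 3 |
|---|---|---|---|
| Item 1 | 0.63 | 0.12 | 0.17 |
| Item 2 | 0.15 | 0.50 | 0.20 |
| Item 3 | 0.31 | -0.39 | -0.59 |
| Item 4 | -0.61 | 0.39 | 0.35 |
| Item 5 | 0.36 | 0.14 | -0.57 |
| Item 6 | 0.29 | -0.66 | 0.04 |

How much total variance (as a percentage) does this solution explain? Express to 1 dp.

49.9%

SS loadings by factor: 1.1013, 1.0238, 0.8660; total = 2.9911.
Total variance with 6 standardized items is 6, so the solution explains 2.9911/6 = 0.4985 = 49.85%.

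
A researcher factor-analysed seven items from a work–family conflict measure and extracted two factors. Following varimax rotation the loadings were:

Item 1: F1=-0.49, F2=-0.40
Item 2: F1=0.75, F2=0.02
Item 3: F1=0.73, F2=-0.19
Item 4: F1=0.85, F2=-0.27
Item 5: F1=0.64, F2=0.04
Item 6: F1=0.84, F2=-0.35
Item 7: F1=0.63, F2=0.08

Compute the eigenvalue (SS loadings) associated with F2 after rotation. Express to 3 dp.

0.400

SS loadings for F2 = (-0.40)² + 0.02² + (-0.19)² + (-0.27)² + 0.04² + (-0.35)² + 0.08² = 0.1600 + 0.0004 + 0.0361 + 0.0729 + 0.0016 + 0.1225 + 0.0064 = 0.3999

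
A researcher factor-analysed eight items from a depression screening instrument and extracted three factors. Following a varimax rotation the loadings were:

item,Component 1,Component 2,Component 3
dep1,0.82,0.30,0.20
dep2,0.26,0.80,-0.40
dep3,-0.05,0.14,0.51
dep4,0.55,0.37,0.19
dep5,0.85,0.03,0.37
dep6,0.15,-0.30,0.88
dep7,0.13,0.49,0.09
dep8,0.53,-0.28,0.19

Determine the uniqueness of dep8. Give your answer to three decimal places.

0.605

h² = 0.53² + (-0.28)² + 0.19² = 0.2809 + 0.0784 + 0.0361 = 0.3954
Uniqueness u² = 1 − h² = 1 − 0.3954 = 0.6046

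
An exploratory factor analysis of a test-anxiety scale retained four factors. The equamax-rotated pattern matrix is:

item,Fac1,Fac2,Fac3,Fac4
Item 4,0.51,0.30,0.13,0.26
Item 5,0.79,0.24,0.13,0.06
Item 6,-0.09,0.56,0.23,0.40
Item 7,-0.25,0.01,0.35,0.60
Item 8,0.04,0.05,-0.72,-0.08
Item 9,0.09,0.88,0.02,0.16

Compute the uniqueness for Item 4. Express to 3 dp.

0.565

h² = 0.51² + 0.30² + 0.13² + 0.26² = 0.2601 + 0.0900 + 0.0169 + 0.0676 = 0.4346
Uniqueness u² = 1 − h² = 1 − 0.4346 = 0.5654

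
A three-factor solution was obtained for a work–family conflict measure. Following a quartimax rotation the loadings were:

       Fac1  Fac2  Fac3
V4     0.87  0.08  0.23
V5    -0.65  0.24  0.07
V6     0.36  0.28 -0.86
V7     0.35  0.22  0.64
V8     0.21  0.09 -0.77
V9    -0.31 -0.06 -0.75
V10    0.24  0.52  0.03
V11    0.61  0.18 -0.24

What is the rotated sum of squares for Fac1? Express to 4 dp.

2.0014

SS loadings for Fac1 = 0.87² + (-0.65)² + 0.36² + 0.35² + 0.21² + (-0.31)² + 0.24² + 0.61² = 0.7569 + 0.4225 + 0.1296 + 0.1225 + 0.0441 + 0.0961 + 0.0576 + 0.3721 = 2.0014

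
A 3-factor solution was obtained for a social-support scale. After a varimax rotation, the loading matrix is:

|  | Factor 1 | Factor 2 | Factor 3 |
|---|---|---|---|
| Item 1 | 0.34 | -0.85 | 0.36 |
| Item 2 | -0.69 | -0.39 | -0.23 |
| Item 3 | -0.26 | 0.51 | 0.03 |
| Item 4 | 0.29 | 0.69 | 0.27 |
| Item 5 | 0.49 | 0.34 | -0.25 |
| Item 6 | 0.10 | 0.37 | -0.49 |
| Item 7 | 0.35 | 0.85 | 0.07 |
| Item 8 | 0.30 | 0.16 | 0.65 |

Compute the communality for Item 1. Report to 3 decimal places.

h² = 0.34² + (-0.85)² + 0.36² = 0.1156 + 0.7225 + 0.1296 = 0.9677

0.968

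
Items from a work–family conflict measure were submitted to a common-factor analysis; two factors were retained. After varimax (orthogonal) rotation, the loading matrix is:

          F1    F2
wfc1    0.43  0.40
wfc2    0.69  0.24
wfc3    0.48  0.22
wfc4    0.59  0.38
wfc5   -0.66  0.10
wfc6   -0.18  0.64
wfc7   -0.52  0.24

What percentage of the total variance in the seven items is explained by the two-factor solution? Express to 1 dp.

40.9%

SS loadings by factor: 1.9779, 0.8876; total = 2.8655.
Total variance with 7 standardized items is 7, so the solution explains 2.8655/7 = 0.4094 = 40.94%.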